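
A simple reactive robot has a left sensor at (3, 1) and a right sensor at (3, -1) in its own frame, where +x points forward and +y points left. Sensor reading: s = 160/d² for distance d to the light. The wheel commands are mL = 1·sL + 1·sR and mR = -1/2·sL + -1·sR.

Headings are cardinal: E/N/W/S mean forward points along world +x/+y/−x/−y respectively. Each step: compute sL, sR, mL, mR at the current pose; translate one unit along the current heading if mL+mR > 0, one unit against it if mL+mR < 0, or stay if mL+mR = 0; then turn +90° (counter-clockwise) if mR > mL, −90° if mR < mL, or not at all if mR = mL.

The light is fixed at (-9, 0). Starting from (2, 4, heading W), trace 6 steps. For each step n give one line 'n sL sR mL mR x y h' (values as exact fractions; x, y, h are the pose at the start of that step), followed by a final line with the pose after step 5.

0 160/73 160/89 25920/6497 -18800/6497 2 4 W
1 16/13 16/17 480/221 -344/221 1 4 N
2 32/41 32/37 2496/1517 -1904/1517 1 5 E
3 40/37 20/13 1260/481 -1000/481 2 5 S
4 160/73 160/89 25920/6497 -18800/6497 2 4 W
5 16/13 16/17 480/221 -344/221 1 4 N
final 1 5 E

n=0: pose=(2,4,W); sL=160/73, sR=160/89; mL=25920/6497, mR=-18800/6497; mL+mR=80/73 → advance +1; mR−mL=-44720/6497 → turn -1·90°
n=1: pose=(1,4,N); sL=16/13, sR=16/17; mL=480/221, mR=-344/221; mL+mR=8/13 → advance +1; mR−mL=-824/221 → turn -1·90°
n=2: pose=(1,5,E); sL=32/41, sR=32/37; mL=2496/1517, mR=-1904/1517; mL+mR=16/41 → advance +1; mR−mL=-4400/1517 → turn -1·90°
n=3: pose=(2,5,S); sL=40/37, sR=20/13; mL=1260/481, mR=-1000/481; mL+mR=20/37 → advance +1; mR−mL=-2260/481 → turn -1·90°
n=4: pose=(2,4,W); sL=160/73, sR=160/89; mL=25920/6497, mR=-18800/6497; mL+mR=80/73 → advance +1; mR−mL=-44720/6497 → turn -1·90°
n=5: pose=(1,4,N); sL=16/13, sR=16/17; mL=480/221, mR=-344/221; mL+mR=8/13 → advance +1; mR−mL=-824/221 → turn -1·90°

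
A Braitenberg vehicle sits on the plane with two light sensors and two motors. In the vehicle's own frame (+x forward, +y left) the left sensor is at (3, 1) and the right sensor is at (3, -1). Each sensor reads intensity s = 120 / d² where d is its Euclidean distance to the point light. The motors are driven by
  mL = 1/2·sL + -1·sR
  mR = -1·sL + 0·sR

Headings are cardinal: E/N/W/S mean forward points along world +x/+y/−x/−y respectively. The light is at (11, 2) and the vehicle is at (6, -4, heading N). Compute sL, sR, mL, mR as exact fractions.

8/3 24/5 -52/15 -8/3

left sensor world pos  = (5, -1); dL² = 45
right sensor world pos = (7, -1); dR² = 25
sL = 120/45 = 8/3
sR = 120/25 = 24/5
mL = 1/2·sL + -1·sR = -52/15
mR = -1·sL + 0·sR = -8/3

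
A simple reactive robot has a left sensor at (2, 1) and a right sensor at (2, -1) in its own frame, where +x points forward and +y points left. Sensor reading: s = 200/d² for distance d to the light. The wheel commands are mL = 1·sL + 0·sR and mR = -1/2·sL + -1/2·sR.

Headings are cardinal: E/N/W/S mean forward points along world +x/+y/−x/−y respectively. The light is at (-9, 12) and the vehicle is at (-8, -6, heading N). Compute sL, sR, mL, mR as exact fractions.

25/32 10/13 25/32 -645/832

left sensor world pos  = (-9, -4); dL² = 256
right sensor world pos = (-7, -4); dR² = 260
sL = 200/256 = 25/32
sR = 200/260 = 10/13
mL = 1·sL + 0·sR = 25/32
mR = -1/2·sL + -1/2·sR = -645/832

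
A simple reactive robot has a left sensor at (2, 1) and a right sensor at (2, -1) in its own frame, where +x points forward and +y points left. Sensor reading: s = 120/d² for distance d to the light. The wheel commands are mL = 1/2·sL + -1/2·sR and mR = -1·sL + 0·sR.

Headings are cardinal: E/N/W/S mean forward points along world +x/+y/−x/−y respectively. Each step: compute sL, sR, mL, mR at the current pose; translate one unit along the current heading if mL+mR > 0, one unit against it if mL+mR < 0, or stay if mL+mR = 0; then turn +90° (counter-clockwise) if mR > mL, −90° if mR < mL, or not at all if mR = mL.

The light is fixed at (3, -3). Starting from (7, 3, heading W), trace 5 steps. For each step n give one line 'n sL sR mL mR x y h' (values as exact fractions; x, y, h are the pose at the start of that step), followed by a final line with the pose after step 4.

n=0: pose=(7,3,W); sL=120/29, sR=120/53; mL=1440/1537, mR=-120/29; mL+mR=-4920/1537 → advance -1; mR−mL=-7800/1537 → turn -1·90°
n=1: pose=(8,3,N); sL=3/2, sR=6/5; mL=3/20, mR=-3/2; mL+mR=-27/20 → advance -1; mR−mL=-33/20 → turn -1·90°
n=2: pose=(8,2,E); sL=24/17, sR=24/13; mL=-48/221, mR=-24/17; mL+mR=-360/221 → advance -1; mR−mL=-264/221 → turn -1·90°
n=3: pose=(7,2,S); sL=60/17, sR=20/3; mL=-80/51, mR=-60/17; mL+mR=-260/51 → advance -1; mR−mL=-100/51 → turn -1·90°
n=4: pose=(7,3,W); sL=120/29, sR=120/53; mL=1440/1537, mR=-120/29; mL+mR=-4920/1537 → advance -1; mR−mL=-7800/1537 → turn -1·90°

0 120/29 120/53 1440/1537 -120/29 7 3 W
1 3/2 6/5 3/20 -3/2 8 3 N
2 24/17 24/13 -48/221 -24/17 8 2 E
3 60/17 20/3 -80/51 -60/17 7 2 S
4 120/29 120/53 1440/1537 -120/29 7 3 W
final 8 3 N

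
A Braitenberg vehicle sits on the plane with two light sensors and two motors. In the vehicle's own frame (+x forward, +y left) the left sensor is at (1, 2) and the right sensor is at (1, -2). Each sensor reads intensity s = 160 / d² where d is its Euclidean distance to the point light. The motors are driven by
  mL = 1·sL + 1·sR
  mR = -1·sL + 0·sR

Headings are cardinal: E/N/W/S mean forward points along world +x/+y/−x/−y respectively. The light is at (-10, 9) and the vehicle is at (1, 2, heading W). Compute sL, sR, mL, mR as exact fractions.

160/181 32/25 9792/4525 -160/181

left sensor world pos  = (0, 0); dL² = 181
right sensor world pos = (0, 4); dR² = 125
sL = 160/181 = 160/181
sR = 160/125 = 32/25
mL = 1·sL + 1·sR = 9792/4525
mR = -1·sL + 0·sR = -160/181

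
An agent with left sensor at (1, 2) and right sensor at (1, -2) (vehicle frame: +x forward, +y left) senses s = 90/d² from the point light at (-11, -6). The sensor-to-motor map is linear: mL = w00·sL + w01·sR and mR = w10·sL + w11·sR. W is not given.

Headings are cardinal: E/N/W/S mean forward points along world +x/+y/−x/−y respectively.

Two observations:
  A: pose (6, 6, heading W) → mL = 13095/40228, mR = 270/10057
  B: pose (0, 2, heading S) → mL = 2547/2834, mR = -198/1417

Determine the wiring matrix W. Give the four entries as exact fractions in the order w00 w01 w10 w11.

1/2 1 1/2 -1/2

obs A: pose=(6,6,W) → sL=45/178, sR=45/226, mL=13095/40228, mR=270/10057
obs B: pose=(0,2,S) → sL=45/109, sR=9/13, mL=2547/2834, mR=-198/1417
sensor matrix S = [[45/178, 45/226], [45/109, 9/13]]; det S = 1322730/14250769
solve [mL_A; mL_B] = S·[w00; w01] and [mR_A; mR_B] = S·[w10; w11]:
  w00 = 1/2, w01 = 1, w10 = 1/2, w11 = -1/2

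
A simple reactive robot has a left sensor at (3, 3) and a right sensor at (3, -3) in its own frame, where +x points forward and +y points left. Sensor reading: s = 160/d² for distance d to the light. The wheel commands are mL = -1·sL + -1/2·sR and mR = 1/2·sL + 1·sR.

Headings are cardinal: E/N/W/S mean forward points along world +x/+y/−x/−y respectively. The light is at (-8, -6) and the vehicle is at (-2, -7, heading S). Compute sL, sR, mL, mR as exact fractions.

160/97 32/5 -2352/485 3504/485

left sensor world pos  = (1, -10); dL² = 97
right sensor world pos = (-5, -10); dR² = 25
sL = 160/97 = 160/97
sR = 160/25 = 32/5
mL = -1·sL + -1/2·sR = -2352/485
mR = 1/2·sL + 1·sR = 3504/485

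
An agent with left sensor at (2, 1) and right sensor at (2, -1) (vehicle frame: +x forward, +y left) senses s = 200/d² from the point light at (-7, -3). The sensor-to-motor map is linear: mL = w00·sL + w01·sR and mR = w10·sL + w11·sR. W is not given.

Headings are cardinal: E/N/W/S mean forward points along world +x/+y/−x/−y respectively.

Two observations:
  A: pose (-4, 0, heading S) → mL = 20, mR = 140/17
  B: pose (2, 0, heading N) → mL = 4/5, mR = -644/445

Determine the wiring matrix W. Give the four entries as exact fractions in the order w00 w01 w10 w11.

0 1/2 -1 1/2

obs A: pose=(-4,0,S) → sL=200/17, sR=40, mL=20, mR=140/17
obs B: pose=(2,0,N) → sL=200/89, sR=8/5, mL=4/5, mR=-644/445
sensor matrix S = [[200/17, 40], [200/89, 8/5]]; det S = -107520/1513
solve [mL_A; mL_B] = S·[w00; w01] and [mR_A; mR_B] = S·[w10; w11]:
  w00 = 0, w01 = 1/2, w10 = -1, w11 = 1/2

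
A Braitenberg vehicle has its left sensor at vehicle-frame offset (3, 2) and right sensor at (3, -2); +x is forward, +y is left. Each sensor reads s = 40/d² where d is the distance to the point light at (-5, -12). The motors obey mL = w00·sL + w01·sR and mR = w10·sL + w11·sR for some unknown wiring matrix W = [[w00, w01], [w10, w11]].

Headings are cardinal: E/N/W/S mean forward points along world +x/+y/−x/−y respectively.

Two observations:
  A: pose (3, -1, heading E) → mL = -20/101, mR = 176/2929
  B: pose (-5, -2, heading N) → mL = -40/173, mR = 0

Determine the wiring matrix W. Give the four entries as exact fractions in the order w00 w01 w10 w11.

0 -1 -1 1

obs A: pose=(3,-1,E) → sL=4/29, sR=20/101, mL=-20/101, mR=176/2929
obs B: pose=(-5,-2,N) → sL=40/173, sR=40/173, mL=-40/173, mR=0
sensor matrix S = [[4/29, 20/101], [40/173, 40/173]]; det S = -7040/506717
solve [mL_A; mL_B] = S·[w00; w01] and [mR_A; mR_B] = S·[w10; w11]:
  w00 = 0, w01 = -1, w10 = -1, w11 = 1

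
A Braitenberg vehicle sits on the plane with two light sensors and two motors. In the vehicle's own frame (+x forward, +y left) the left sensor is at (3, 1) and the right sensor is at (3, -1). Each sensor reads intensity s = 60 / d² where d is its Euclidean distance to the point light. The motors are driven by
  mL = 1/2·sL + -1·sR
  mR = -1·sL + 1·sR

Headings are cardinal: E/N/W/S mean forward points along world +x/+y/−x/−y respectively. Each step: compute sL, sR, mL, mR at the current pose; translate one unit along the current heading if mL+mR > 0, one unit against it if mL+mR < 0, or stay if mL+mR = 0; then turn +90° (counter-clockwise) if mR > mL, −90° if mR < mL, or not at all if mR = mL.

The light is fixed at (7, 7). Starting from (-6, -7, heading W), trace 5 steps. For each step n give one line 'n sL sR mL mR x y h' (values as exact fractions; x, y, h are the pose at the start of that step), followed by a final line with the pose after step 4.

0 60/481 12/85 -3222/40885 672/40885 -6 -7 W
1 6/41 30/229 -543/9389 -144/9389 -5 -7 S
2 4/15 60/277 -346/4155 -208/4155 -5 -6 E
3 15/74 15/61 -1305/9028 195/4514 -6 -6 N
4 60/481 12/85 -3222/40885 672/40885 -6 -7 W
final -5 -7 S

n=0: pose=(-6,-7,W); sL=60/481, sR=12/85; mL=-3222/40885, mR=672/40885; mL+mR=-30/481 → advance -1; mR−mL=3894/40885 → turn +1·90°
n=1: pose=(-5,-7,S); sL=6/41, sR=30/229; mL=-543/9389, mR=-144/9389; mL+mR=-3/41 → advance -1; mR−mL=399/9389 → turn +1·90°
n=2: pose=(-5,-6,E); sL=4/15, sR=60/277; mL=-346/4155, mR=-208/4155; mL+mR=-2/15 → advance -1; mR−mL=46/1385 → turn +1·90°
n=3: pose=(-6,-6,N); sL=15/74, sR=15/61; mL=-1305/9028, mR=195/4514; mL+mR=-15/148 → advance -1; mR−mL=1695/9028 → turn +1·90°
n=4: pose=(-6,-7,W); sL=60/481, sR=12/85; mL=-3222/40885, mR=672/40885; mL+mR=-30/481 → advance -1; mR−mL=3894/40885 → turn +1·90°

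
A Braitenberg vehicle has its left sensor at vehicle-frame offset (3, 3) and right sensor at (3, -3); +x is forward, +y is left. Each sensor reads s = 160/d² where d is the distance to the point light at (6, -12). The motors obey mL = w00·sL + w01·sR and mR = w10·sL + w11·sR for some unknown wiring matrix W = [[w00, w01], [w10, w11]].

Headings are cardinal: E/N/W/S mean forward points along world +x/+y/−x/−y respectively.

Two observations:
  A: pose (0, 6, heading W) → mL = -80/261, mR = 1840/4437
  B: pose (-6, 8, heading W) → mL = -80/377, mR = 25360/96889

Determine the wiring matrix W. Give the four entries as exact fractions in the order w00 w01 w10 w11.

0 -1 1/2 1/2

obs A: pose=(0,6,W) → sL=80/153, sR=80/261, mL=-80/261, mR=1840/4437
obs B: pose=(-6,8,W) → sL=80/257, sR=80/377, mL=-80/377, mR=25360/96889
sensor matrix S = [[80/153, 80/261], [80/257, 80/377]]; det S = 25600/1647113
solve [mL_A; mL_B] = S·[w00; w01] and [mR_A; mR_B] = S·[w10; w11]:
  w00 = 0, w01 = -1, w10 = 1/2, w11 = 1/2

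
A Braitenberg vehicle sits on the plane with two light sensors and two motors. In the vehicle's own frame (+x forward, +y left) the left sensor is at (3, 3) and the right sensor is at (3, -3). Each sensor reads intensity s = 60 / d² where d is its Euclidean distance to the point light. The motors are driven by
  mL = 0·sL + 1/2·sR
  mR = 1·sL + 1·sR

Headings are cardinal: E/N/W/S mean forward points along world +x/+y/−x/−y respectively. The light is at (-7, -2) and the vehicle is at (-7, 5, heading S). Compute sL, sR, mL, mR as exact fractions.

left sensor world pos  = (-4, 2); dL² = 25
right sensor world pos = (-10, 2); dR² = 25
sL = 60/25 = 12/5
sR = 60/25 = 12/5
mL = 0·sL + 1/2·sR = 6/5
mR = 1·sL + 1·sR = 24/5

12/5 12/5 6/5 24/5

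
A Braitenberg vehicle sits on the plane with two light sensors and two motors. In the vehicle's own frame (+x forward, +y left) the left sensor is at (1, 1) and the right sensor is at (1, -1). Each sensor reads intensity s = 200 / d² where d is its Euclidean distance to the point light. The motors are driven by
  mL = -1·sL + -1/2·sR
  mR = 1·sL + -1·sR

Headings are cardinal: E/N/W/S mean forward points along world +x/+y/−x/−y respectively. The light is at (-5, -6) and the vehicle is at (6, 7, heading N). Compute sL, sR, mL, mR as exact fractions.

left sensor world pos  = (5, 8); dL² = 296
right sensor world pos = (7, 8); dR² = 340
sL = 200/296 = 25/37
sR = 200/340 = 10/17
mL = -1·sL + -1/2·sR = -610/629
mR = 1·sL + -1·sR = 55/629

25/37 10/17 -610/629 55/629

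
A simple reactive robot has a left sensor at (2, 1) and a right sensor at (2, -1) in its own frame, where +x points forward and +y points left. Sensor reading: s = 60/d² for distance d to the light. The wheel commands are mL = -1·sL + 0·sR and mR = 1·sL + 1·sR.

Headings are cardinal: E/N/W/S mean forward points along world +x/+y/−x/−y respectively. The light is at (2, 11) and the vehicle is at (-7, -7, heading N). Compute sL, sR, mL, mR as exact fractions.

15/89 3/16 -15/89 507/1424

left sensor world pos  = (-8, -5); dL² = 356
right sensor world pos = (-6, -5); dR² = 320
sL = 60/356 = 15/89
sR = 60/320 = 3/16
mL = -1·sL + 0·sR = -15/89
mR = 1·sL + 1·sR = 507/1424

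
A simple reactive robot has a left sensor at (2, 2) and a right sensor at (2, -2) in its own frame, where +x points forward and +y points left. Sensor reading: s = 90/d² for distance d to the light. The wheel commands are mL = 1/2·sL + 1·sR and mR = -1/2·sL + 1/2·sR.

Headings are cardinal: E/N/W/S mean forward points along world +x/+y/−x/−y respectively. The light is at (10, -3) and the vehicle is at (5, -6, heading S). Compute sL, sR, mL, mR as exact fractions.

left sensor world pos  = (7, -8); dL² = 34
right sensor world pos = (3, -8); dR² = 74
sL = 90/34 = 45/17
sR = 90/74 = 45/37
mL = 1/2·sL + 1·sR = 3195/1258
mR = -1/2·sL + 1/2·sR = -450/629

45/17 45/37 3195/1258 -450/629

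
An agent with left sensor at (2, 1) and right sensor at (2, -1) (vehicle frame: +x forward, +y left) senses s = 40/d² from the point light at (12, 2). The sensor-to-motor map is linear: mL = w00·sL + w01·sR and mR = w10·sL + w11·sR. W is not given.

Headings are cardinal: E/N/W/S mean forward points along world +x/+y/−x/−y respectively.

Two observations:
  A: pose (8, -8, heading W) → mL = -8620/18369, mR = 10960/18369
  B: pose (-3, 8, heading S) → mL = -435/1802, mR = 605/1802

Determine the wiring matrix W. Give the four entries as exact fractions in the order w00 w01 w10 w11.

obs A: pose=(8,-8,W) → sL=40/157, sR=40/117, mL=-8620/18369, mR=10960/18369
obs B: pose=(-3,8,S) → sL=10/53, sR=5/34, mL=-435/1802, mR=605/1802
sensor matrix S = [[40/157, 40/117], [10/53, 5/34]]; det S = -447500/16550469
solve [mL_A; mL_B] = S·[w00; w01] and [mR_A; mR_B] = S·[w10; w11]:
  w00 = -1/2, w01 = -1, w10 = 1, w11 = 1

-1/2 -1 1 1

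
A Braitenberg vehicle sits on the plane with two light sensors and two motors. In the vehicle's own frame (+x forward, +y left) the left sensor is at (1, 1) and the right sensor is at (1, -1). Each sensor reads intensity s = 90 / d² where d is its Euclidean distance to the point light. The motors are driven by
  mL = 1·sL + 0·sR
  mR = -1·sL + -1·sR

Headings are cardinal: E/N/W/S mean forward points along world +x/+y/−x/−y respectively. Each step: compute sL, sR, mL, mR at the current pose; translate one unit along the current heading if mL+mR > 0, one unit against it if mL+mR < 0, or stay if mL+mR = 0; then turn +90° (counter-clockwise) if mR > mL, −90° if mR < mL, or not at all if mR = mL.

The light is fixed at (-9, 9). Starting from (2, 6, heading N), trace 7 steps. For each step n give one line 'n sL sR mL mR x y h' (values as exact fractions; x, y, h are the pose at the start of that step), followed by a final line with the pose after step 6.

0 45/52 45/74 45/52 -2835/1924 2 6 N
1 10/17 90/169 10/17 -3220/2873 2 5 E
2 45/73 45/53 45/73 -5670/3869 1 5 S
3 90/97 18/17 90/97 -3276/1649 1 6 W
4 45/52 45/74 45/52 -2835/1924 2 6 N
5 10/17 90/169 10/17 -3220/2873 2 5 E
6 45/73 45/53 45/73 -5670/3869 1 5 S
final 1 6 W

n=0: pose=(2,6,N); sL=45/52, sR=45/74; mL=45/52, mR=-2835/1924; mL+mR=-45/74 → advance -1; mR−mL=-1125/481 → turn -1·90°
n=1: pose=(2,5,E); sL=10/17, sR=90/169; mL=10/17, mR=-3220/2873; mL+mR=-90/169 → advance -1; mR−mL=-4910/2873 → turn -1·90°
n=2: pose=(1,5,S); sL=45/73, sR=45/53; mL=45/73, mR=-5670/3869; mL+mR=-45/53 → advance -1; mR−mL=-8055/3869 → turn -1·90°
n=3: pose=(1,6,W); sL=90/97, sR=18/17; mL=90/97, mR=-3276/1649; mL+mR=-18/17 → advance -1; mR−mL=-4806/1649 → turn -1·90°
n=4: pose=(2,6,N); sL=45/52, sR=45/74; mL=45/52, mR=-2835/1924; mL+mR=-45/74 → advance -1; mR−mL=-1125/481 → turn -1·90°
n=5: pose=(2,5,E); sL=10/17, sR=90/169; mL=10/17, mR=-3220/2873; mL+mR=-90/169 → advance -1; mR−mL=-4910/2873 → turn -1·90°
n=6: pose=(1,5,S); sL=45/73, sR=45/53; mL=45/73, mR=-5670/3869; mL+mR=-45/53 → advance -1; mR−mL=-8055/3869 → turn -1·90°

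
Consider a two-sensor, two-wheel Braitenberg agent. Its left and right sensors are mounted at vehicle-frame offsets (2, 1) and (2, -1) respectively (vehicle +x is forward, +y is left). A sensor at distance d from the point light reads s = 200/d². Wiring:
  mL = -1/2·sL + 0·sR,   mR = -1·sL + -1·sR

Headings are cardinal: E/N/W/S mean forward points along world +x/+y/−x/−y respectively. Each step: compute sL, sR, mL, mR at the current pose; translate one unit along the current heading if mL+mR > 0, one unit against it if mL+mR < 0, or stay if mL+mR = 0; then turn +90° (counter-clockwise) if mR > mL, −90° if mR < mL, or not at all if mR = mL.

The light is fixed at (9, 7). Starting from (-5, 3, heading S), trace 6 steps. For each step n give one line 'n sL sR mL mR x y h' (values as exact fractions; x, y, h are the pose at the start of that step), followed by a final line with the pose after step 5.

0 40/41 200/261 -20/41 -18640/10701 -5 3 S
1 25/34 10/13 -25/68 -665/442 -5 4 W
2 200/197 40/29 -100/197 -13680/5713 -4 4 N
3 20/13 100/73 -10/13 -2760/949 -4 3 E
4 40/41 200/261 -20/41 -18640/10701 -5 3 S
5 25/34 10/13 -25/68 -665/442 -5 4 W
final -4 4 N

n=0: pose=(-5,3,S); sL=40/41, sR=200/261; mL=-20/41, mR=-18640/10701; mL+mR=-23860/10701 → advance -1; mR−mL=-13420/10701 → turn -1·90°
n=1: pose=(-5,4,W); sL=25/34, sR=10/13; mL=-25/68, mR=-665/442; mL+mR=-1655/884 → advance -1; mR−mL=-1005/884 → turn -1·90°
n=2: pose=(-4,4,N); sL=200/197, sR=40/29; mL=-100/197, mR=-13680/5713; mL+mR=-16580/5713 → advance -1; mR−mL=-10780/5713 → turn -1·90°
n=3: pose=(-4,3,E); sL=20/13, sR=100/73; mL=-10/13, mR=-2760/949; mL+mR=-3490/949 → advance -1; mR−mL=-2030/949 → turn -1·90°
n=4: pose=(-5,3,S); sL=40/41, sR=200/261; mL=-20/41, mR=-18640/10701; mL+mR=-23860/10701 → advance -1; mR−mL=-13420/10701 → turn -1·90°
n=5: pose=(-5,4,W); sL=25/34, sR=10/13; mL=-25/68, mR=-665/442; mL+mR=-1655/884 → advance -1; mR−mL=-1005/884 → turn -1·90°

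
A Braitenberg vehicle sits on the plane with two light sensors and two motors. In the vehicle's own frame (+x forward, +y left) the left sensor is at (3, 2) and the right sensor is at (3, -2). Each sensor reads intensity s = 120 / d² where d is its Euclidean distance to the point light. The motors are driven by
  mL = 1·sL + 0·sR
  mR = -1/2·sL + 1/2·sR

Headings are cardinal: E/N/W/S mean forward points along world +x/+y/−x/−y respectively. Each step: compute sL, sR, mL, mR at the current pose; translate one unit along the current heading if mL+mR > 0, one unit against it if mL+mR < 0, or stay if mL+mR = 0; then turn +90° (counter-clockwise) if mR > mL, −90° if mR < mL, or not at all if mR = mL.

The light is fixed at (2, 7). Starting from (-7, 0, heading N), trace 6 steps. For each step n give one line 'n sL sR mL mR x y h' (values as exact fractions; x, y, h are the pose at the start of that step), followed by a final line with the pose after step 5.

0 120/137 24/13 120/137 864/1781 -7 0 N
1 30/13 6/5 30/13 -36/65 -7 1 E
2 40/39 120/181 40/39 -1280/7059 -6 1 S
3 60/101 60/73 60/101 840/7373 -6 0 W
4 120/137 24/13 120/137 864/1781 -7 0 N
5 30/13 6/5 30/13 -36/65 -7 1 E
final -6 1 S

n=0: pose=(-7,0,N); sL=120/137, sR=24/13; mL=120/137, mR=864/1781; mL+mR=2424/1781 → advance +1; mR−mL=-696/1781 → turn -1·90°
n=1: pose=(-7,1,E); sL=30/13, sR=6/5; mL=30/13, mR=-36/65; mL+mR=114/65 → advance +1; mR−mL=-186/65 → turn -1·90°
n=2: pose=(-6,1,S); sL=40/39, sR=120/181; mL=40/39, mR=-1280/7059; mL+mR=5960/7059 → advance +1; mR−mL=-2840/2353 → turn -1·90°
n=3: pose=(-6,0,W); sL=60/101, sR=60/73; mL=60/101, mR=840/7373; mL+mR=5220/7373 → advance +1; mR−mL=-3540/7373 → turn -1·90°
n=4: pose=(-7,0,N); sL=120/137, sR=24/13; mL=120/137, mR=864/1781; mL+mR=2424/1781 → advance +1; mR−mL=-696/1781 → turn -1·90°
n=5: pose=(-7,1,E); sL=30/13, sR=6/5; mL=30/13, mR=-36/65; mL+mR=114/65 → advance +1; mR−mL=-186/65 → turn -1·90°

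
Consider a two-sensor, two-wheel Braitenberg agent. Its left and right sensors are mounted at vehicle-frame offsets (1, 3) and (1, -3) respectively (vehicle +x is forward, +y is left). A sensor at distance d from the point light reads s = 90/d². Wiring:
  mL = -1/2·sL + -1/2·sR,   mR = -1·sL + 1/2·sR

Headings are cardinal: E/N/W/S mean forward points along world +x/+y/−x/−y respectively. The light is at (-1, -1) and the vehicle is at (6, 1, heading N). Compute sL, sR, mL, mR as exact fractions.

18/5 90/109 -1206/545 -1737/545

left sensor world pos  = (3, 2); dL² = 25
right sensor world pos = (9, 2); dR² = 109
sL = 90/25 = 18/5
sR = 90/109 = 90/109
mL = -1/2·sL + -1/2·sR = -1206/545
mR = -1·sL + 1/2·sR = -1737/545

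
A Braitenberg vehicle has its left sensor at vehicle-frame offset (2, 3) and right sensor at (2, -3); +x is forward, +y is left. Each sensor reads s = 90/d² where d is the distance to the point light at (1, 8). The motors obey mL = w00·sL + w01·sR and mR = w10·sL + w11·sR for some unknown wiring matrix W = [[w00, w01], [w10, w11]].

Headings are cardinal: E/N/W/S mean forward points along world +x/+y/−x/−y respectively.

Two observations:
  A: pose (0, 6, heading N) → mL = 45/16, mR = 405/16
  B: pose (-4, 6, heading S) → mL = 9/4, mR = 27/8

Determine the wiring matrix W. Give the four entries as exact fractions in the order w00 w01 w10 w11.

obs A: pose=(0,6,N) → sL=45/8, sR=45/2, mL=45/16, mR=405/16
obs B: pose=(-4,6,S) → sL=9/2, sR=9/8, mL=9/4, mR=27/8
sensor matrix S = [[45/8, 45/2], [9/2, 9/8]]; det S = -6075/64
solve [mL_A; mL_B] = S·[w00; w01] and [mR_A; mR_B] = S·[w10; w11]:
  w00 = 1/2, w01 = 0, w10 = 1/2, w11 = 1

1/2 0 1/2 1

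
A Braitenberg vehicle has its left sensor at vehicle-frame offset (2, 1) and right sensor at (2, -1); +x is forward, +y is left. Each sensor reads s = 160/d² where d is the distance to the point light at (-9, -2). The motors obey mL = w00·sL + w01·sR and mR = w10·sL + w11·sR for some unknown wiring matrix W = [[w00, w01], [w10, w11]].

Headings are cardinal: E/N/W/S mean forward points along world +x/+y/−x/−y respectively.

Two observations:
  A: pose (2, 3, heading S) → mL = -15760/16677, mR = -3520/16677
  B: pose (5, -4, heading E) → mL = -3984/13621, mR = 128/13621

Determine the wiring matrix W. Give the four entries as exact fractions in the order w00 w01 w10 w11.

obs A: pose=(2,3,S) → sL=160/153, sR=160/109, mL=-15760/16677, mR=-3520/16677
obs B: pose=(5,-4,E) → sL=160/257, sR=32/53, mL=-3984/13621, mR=128/13621
sensor matrix S = [[160/153, 160/109], [160/257, 32/53]]; det S = -64163840/227157417
solve [mL_A; mL_B] = S·[w00; w01] and [mR_A; mR_B] = S·[w10; w11]:
  w00 = 1/2, w01 = -1, w10 = 1/2, w11 = -1/2

1/2 -1 1/2 -1/2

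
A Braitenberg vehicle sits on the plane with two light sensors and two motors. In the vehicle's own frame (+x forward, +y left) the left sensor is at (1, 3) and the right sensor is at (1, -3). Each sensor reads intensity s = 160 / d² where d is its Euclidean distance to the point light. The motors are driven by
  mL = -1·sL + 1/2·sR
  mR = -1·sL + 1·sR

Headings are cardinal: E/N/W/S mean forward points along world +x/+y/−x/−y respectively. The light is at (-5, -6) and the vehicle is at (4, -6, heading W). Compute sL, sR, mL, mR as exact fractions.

160/73 160/73 -80/73 0

left sensor world pos  = (3, -9); dL² = 73
right sensor world pos = (3, -3); dR² = 73
sL = 160/73 = 160/73
sR = 160/73 = 160/73
mL = -1·sL + 1/2·sR = -80/73
mR = -1·sL + 1·sR = 0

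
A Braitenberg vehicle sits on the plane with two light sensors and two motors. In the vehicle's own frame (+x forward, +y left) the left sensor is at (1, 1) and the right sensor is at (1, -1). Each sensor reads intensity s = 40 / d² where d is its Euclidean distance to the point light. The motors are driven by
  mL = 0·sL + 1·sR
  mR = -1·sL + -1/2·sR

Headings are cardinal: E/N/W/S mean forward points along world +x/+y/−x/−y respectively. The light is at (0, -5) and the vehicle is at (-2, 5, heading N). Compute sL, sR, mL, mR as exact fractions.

left sensor world pos  = (-3, 6); dL² = 130
right sensor world pos = (-1, 6); dR² = 122
sL = 40/130 = 4/13
sR = 40/122 = 20/61
mL = 0·sL + 1·sR = 20/61
mR = -1·sL + -1/2·sR = -374/793

4/13 20/61 20/61 -374/793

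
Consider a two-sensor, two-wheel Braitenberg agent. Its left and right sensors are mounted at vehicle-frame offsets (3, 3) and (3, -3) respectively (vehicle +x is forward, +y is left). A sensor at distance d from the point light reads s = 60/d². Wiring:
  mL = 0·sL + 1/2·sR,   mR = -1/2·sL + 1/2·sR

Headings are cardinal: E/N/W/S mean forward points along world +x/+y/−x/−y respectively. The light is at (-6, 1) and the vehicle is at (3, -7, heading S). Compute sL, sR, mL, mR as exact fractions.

12/53 60/157 30/157 648/8321

left sensor world pos  = (6, -10); dL² = 265
right sensor world pos = (0, -10); dR² = 157
sL = 60/265 = 12/53
sR = 60/157 = 60/157
mL = 0·sL + 1/2·sR = 30/157
mR = -1/2·sL + 1/2·sR = 648/8321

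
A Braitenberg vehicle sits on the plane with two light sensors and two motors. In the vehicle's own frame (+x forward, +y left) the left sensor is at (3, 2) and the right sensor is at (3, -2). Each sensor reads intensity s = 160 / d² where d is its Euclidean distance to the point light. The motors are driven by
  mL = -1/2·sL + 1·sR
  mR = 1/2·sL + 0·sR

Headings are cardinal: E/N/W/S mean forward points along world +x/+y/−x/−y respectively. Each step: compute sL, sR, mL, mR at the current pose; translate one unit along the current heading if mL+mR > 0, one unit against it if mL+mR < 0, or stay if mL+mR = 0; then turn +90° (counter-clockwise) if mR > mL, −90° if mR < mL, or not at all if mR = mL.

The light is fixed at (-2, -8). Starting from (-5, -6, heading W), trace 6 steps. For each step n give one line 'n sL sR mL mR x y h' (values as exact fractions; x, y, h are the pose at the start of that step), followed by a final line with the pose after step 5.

0 40/9 40/13 100/117 20/9 -5 -6 W
1 32 160/37 -432/37 16 -6 -6 S
2 16 80 72 8 -6 -7 E
3 32 160/29 -304/29 16 -5 -7 S
4 40 40 20 20 -5 -8 E
5 32 32 16 16 -4 -8 E
final -3 -8 E

n=0: pose=(-5,-6,W); sL=40/9, sR=40/13; mL=100/117, mR=20/9; mL+mR=40/13 → advance +1; mR−mL=160/117 → turn +1·90°
n=1: pose=(-6,-6,S); sL=32, sR=160/37; mL=-432/37, mR=16; mL+mR=160/37 → advance +1; mR−mL=1024/37 → turn +1·90°
n=2: pose=(-6,-7,E); sL=16, sR=80; mL=72, mR=8; mL+mR=80 → advance +1; mR−mL=-64 → turn -1·90°
n=3: pose=(-5,-7,S); sL=32, sR=160/29; mL=-304/29, mR=16; mL+mR=160/29 → advance +1; mR−mL=768/29 → turn +1·90°
n=4: pose=(-5,-8,E); sL=40, sR=40; mL=20, mR=20; mL+mR=40 → advance +1; mR−mL=0 → turn +0·90°
n=5: pose=(-4,-8,E); sL=32, sR=32; mL=16, mR=16; mL+mR=32 → advance +1; mR−mL=0 → turn +0·90°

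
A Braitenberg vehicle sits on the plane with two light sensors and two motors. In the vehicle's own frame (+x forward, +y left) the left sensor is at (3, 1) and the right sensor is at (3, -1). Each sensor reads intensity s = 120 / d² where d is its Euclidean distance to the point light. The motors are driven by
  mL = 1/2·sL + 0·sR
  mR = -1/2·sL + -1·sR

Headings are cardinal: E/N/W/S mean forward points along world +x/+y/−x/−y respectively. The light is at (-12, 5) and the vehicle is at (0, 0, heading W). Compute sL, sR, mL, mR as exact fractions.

left sensor world pos  = (-3, -1); dL² = 117
right sensor world pos = (-3, 1); dR² = 97
sL = 120/117 = 40/39
sR = 120/97 = 120/97
mL = 1/2·sL + 0·sR = 20/39
mR = -1/2·sL + -1·sR = -6620/3783

40/39 120/97 20/39 -6620/3783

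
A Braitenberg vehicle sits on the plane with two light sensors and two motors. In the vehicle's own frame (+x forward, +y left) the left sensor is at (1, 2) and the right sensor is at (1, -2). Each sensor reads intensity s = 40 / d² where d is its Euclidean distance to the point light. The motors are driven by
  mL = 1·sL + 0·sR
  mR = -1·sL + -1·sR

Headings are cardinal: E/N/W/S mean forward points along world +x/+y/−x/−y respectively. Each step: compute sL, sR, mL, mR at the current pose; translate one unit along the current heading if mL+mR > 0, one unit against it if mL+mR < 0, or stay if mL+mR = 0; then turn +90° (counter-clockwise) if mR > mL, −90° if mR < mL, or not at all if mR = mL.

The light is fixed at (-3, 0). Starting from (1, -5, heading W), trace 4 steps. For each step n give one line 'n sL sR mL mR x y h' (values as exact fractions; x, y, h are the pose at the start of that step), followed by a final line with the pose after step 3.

0 20/29 20/9 20/29 -760/261 1 -5 W
1 8/5 8/13 8/5 -144/65 2 -5 N
2 10/13 2/5 10/13 -76/65 2 -6 E
3 8/17 40/53 8/17 -1104/901 1 -6 S
final 1 -5 W

n=0: pose=(1,-5,W); sL=20/29, sR=20/9; mL=20/29, mR=-760/261; mL+mR=-20/9 → advance -1; mR−mL=-940/261 → turn -1·90°
n=1: pose=(2,-5,N); sL=8/5, sR=8/13; mL=8/5, mR=-144/65; mL+mR=-8/13 → advance -1; mR−mL=-248/65 → turn -1·90°
n=2: pose=(2,-6,E); sL=10/13, sR=2/5; mL=10/13, mR=-76/65; mL+mR=-2/5 → advance -1; mR−mL=-126/65 → turn -1·90°
n=3: pose=(1,-6,S); sL=8/17, sR=40/53; mL=8/17, mR=-1104/901; mL+mR=-40/53 → advance -1; mR−mL=-1528/901 → turn -1·90°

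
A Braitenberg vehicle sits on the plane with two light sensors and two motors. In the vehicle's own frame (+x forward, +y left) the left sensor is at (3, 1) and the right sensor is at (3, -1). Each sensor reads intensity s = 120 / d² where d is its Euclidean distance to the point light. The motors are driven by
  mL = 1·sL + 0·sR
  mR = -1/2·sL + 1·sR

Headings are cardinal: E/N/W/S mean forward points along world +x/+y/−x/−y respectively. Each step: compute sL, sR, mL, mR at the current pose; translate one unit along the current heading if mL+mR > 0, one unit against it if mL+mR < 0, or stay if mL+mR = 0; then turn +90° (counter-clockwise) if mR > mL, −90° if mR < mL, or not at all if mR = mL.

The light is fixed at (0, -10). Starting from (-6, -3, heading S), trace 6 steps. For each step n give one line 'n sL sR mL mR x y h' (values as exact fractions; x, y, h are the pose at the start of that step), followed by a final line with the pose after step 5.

n=0: pose=(-6,-3,S); sL=120/41, sR=24/13; mL=120/41, mR=204/533; mL+mR=1764/533 → advance +1; mR−mL=-1356/533 → turn -1·90°
n=1: pose=(-6,-4,W); sL=60/53, sR=12/13; mL=60/53, mR=246/689; mL+mR=1026/689 → advance +1; mR−mL=-534/689 → turn -1·90°
n=2: pose=(-7,-4,N); sL=24/29, sR=40/39; mL=24/29, mR=692/1131; mL+mR=1628/1131 → advance +1; mR−mL=-244/1131 → turn -1·90°
n=3: pose=(-7,-3,E); sL=3/2, sR=30/13; mL=3/2, mR=81/52; mL+mR=159/52 → advance +1; mR−mL=3/52 → turn +1·90°
n=4: pose=(-6,-3,N); sL=120/149, sR=24/25; mL=120/149, mR=2076/3725; mL+mR=5076/3725 → advance +1; mR−mL=-924/3725 → turn -1·90°
n=5: pose=(-6,-2,E); sL=4/3, sR=60/29; mL=4/3, mR=122/87; mL+mR=238/87 → advance +1; mR−mL=2/29 → turn +1·90°

0 120/41 24/13 120/41 204/533 -6 -3 S
1 60/53 12/13 60/53 246/689 -6 -4 W
2 24/29 40/39 24/29 692/1131 -7 -4 N
3 3/2 30/13 3/2 81/52 -7 -3 E
4 120/149 24/25 120/149 2076/3725 -6 -3 N
5 4/3 60/29 4/3 122/87 -6 -2 E
final -5 -2 N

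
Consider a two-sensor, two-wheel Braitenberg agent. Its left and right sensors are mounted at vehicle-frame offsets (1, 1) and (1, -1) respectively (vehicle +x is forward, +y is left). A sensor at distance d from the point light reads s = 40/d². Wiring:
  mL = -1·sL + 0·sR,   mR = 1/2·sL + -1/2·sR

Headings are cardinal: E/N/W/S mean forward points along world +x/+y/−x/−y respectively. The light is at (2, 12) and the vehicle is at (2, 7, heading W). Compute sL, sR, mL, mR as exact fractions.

left sensor world pos  = (1, 6); dL² = 37
right sensor world pos = (1, 8); dR² = 17
sL = 40/37 = 40/37
sR = 40/17 = 40/17
mL = -1·sL + 0·sR = -40/37
mR = 1/2·sL + -1/2·sR = -400/629

40/37 40/17 -40/37 -400/629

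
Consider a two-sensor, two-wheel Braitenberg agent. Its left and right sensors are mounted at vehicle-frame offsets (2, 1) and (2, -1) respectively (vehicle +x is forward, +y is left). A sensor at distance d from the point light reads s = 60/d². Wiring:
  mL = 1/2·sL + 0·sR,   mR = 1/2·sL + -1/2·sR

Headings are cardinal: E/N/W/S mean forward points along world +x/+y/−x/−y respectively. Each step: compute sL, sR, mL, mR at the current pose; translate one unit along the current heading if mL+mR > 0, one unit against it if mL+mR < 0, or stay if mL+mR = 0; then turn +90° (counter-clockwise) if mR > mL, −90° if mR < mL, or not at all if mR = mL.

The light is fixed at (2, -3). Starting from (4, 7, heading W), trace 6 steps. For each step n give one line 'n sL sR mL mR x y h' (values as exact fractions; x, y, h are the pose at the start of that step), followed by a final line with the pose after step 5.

n=0: pose=(4,7,W); sL=20/27, sR=60/121; mL=10/27, mR=400/3267; mL+mR=1610/3267 → advance +1; mR−mL=-30/121 → turn -1·90°
n=1: pose=(3,7,N); sL=5/12, sR=15/37; mL=5/24, mR=5/888; mL+mR=95/444 → advance +1; mR−mL=-15/74 → turn -1·90°
n=2: pose=(3,8,E); sL=20/51, sR=60/109; mL=10/51, mR=-440/5559; mL+mR=650/5559 → advance +1; mR−mL=-30/109 → turn -1·90°
n=3: pose=(4,8,S); sL=2/3, sR=30/41; mL=1/3, mR=-4/123; mL+mR=37/123 → advance +1; mR−mL=-15/41 → turn -1·90°
n=4: pose=(4,7,W); sL=20/27, sR=60/121; mL=10/27, mR=400/3267; mL+mR=1610/3267 → advance +1; mR−mL=-30/121 → turn -1·90°
n=5: pose=(3,7,N); sL=5/12, sR=15/37; mL=5/24, mR=5/888; mL+mR=95/444 → advance +1; mR−mL=-15/74 → turn -1·90°

0 20/27 60/121 10/27 400/3267 4 7 W
1 5/12 15/37 5/24 5/888 3 7 N
2 20/51 60/109 10/51 -440/5559 3 8 E
3 2/3 30/41 1/3 -4/123 4 8 S
4 20/27 60/121 10/27 400/3267 4 7 W
5 5/12 15/37 5/24 5/888 3 7 N
final 3 8 E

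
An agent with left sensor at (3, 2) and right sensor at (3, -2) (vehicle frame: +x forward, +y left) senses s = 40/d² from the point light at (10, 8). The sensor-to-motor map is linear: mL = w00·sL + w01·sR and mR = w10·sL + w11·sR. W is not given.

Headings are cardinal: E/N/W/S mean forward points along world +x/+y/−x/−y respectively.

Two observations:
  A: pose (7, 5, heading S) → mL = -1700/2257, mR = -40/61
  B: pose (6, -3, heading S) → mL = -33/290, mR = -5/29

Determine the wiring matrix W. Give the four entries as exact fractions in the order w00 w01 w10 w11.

obs A: pose=(7,5,S) → sL=40/37, sR=40/61, mL=-1700/2257, mR=-40/61
obs B: pose=(6,-3,S) → sL=1/5, sR=5/29, mL=-33/290, mR=-5/29
sensor matrix S = [[40/37, 40/61], [1/5, 5/29]]; det S = 3616/65453
solve [mL_A; mL_B] = S·[w00; w01] and [mR_A; mR_B] = S·[w10; w11]:
  w00 = -1, w01 = 1/2, w10 = 0, w11 = -1

-1 1/2 0 -1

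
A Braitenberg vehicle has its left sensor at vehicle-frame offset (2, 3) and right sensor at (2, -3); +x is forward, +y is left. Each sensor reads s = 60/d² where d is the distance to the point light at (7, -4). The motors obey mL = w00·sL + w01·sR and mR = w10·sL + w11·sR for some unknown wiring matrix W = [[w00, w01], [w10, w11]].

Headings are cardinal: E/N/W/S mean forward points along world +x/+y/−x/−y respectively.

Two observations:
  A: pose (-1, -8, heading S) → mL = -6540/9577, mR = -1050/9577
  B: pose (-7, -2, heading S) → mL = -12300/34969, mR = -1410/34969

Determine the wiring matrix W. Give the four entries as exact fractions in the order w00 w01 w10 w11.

obs A: pose=(-1,-8,S) → sL=60/61, sR=60/157, mL=-6540/9577, mR=-1050/9577
obs B: pose=(-7,-2,S) → sL=60/121, sR=60/289, mL=-12300/34969, mR=-1410/34969
sensor matrix S = [[60/61, 60/157], [60/121, 60/289]]; det S = 4924800/334898113
solve [mL_A; mL_B] = S·[w00; w01] and [mR_A; mR_B] = S·[w10; w11]:
  w00 = -1/2, w01 = -1/2, w10 = -1/2, w11 = 1

-1/2 -1/2 -1/2 1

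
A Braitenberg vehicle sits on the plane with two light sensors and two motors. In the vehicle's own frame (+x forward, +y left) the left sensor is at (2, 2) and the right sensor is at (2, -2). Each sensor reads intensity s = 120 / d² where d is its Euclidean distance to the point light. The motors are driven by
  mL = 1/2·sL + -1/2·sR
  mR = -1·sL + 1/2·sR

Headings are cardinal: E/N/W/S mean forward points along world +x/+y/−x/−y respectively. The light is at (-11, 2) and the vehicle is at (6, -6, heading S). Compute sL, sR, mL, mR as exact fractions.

left sensor world pos  = (8, -8); dL² = 461
right sensor world pos = (4, -8); dR² = 325
sL = 120/461 = 120/461
sR = 120/325 = 24/65
mL = 1/2·sL + -1/2·sR = -1632/29965
mR = -1·sL + 1/2·sR = -2268/29965

120/461 24/65 -1632/29965 -2268/29965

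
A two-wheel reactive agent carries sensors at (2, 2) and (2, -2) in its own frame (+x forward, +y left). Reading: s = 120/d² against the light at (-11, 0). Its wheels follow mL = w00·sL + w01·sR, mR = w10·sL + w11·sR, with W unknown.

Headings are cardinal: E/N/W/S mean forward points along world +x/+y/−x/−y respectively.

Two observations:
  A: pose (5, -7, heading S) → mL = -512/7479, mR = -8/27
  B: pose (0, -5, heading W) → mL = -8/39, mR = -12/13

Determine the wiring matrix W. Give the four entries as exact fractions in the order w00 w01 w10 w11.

obs A: pose=(5,-7,S) → sL=8/27, sR=120/277, mL=-512/7479, mR=-8/27
obs B: pose=(0,-5,W) → sL=12/13, sR=4/3, mL=-8/39, mR=-12/13
sensor matrix S = [[8/27, 120/277], [12/13, 4/3]]; det S = -1408/291681
solve [mL_A; mL_B] = S·[w00; w01] and [mR_A; mR_B] = S·[w10; w11]:
  w00 = 1/2, w01 = -1/2, w10 = -1, w11 = 0

1/2 -1/2 -1 0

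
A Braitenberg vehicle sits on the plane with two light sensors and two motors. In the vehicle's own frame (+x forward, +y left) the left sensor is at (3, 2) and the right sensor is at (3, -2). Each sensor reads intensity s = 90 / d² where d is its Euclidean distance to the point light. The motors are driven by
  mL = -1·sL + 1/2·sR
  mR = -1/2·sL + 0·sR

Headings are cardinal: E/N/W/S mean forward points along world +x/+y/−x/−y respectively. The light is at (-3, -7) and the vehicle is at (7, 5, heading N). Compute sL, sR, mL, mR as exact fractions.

90/289 10/41 -2245/11849 -45/289

left sensor world pos  = (5, 8); dL² = 289
right sensor world pos = (9, 8); dR² = 369
sL = 90/289 = 90/289
sR = 90/369 = 10/41
mL = -1·sL + 1/2·sR = -2245/11849
mR = -1/2·sL + 0·sR = -45/289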